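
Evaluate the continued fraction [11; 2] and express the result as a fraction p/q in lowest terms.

23/2

Use the convergent recurrence hₖ = aₖ·hₖ₋₁ + hₖ₋₂ (and likewise for the denominators kₖ):
a_0 = 11: 11/1
a_1 = 2: 23/2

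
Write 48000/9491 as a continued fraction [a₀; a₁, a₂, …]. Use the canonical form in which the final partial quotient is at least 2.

[5; 17, 2, 2, 2, 3, 13]

48000 = 5·9491 + 545, so a_0 = 5
9491 = 17·545 + 226, so a_1 = 17
545 = 2·226 + 93, so a_2 = 2
226 = 2·93 + 40, so a_3 = 2
93 = 2·40 + 13, so a_4 = 2
40 = 3·13 + 1, so a_5 = 3
13 = 13·1 + 0, so a_6 = 13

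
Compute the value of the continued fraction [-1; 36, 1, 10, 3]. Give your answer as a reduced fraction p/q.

Start with 3.
10 + 1/(3/1) = 10 + 1/3 = 31/3
1 + 1/(31/3) = 1 + 3/31 = 34/31
36 + 1/(34/31) = 36 + 31/34 = 1255/34
-1 + 1/(1255/34) = -1 + 34/1255 = -1221/1255

-1221/1255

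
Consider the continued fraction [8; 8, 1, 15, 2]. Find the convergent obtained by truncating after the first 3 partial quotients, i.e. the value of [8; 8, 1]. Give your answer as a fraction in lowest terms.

73/9

Build up convergents one term at a time:
a_0 = 8: 8/1
a_1 = 8: 65/8
a_2 = 1: 73/9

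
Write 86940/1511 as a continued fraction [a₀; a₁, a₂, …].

[57; 1, 1, 6, 14, 2, 1, 2]

⌊86940/1511⌋ = 57, remainder 813
⌊1511/813⌋ = 1, remainder 698
⌊813/698⌋ = 1, remainder 115
⌊698/115⌋ = 6, remainder 8
⌊115/8⌋ = 14, remainder 3
⌊8/3⌋ = 2, remainder 2
⌊3/2⌋ = 1, remainder 1
⌊2/1⌋ = 2, remainder 0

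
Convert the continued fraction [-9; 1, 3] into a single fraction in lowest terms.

a_0 = -9: -9/1
a_1 = 1: -8/1
a_2 = 3: -33/4

-33/4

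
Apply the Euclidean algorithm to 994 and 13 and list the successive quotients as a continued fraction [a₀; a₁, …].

[76; 2, 6]

Apply division with remainder until the remainder is 0:
994 = 76·13 + 6, so a_0 = 76
13 = 2·6 + 1, so a_1 = 2
6 = 6·1 + 0, so a_2 = 6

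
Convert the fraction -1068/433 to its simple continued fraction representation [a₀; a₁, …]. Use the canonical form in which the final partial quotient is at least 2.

⌊-1068/433⌋ = -3, remainder 231
⌊433/231⌋ = 1, remainder 202
⌊231/202⌋ = 1, remainder 29
⌊202/29⌋ = 6, remainder 28
⌊29/28⌋ = 1, remainder 1
⌊28/1⌋ = 28, remainder 0

[-3; 1, 1, 6, 1, 28]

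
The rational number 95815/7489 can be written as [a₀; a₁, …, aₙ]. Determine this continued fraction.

Apply division with remainder until the remainder is 0:
95815 ÷ 7489 → quotient 12, remainder 5947
7489 ÷ 5947 → quotient 1, remainder 1542
5947 ÷ 1542 → quotient 3, remainder 1321
1542 ÷ 1321 → quotient 1, remainder 221
1321 ÷ 221 → quotient 5, remainder 216
221 ÷ 216 → quotient 1, remainder 5
216 ÷ 5 → quotient 43, remainder 1
5 ÷ 1 → quotient 5, remainder 0

[12; 1, 3, 1, 5, 1, 43, 5]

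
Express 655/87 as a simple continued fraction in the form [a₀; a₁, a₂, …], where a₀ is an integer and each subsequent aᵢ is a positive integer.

[7; 1, 1, 8, 5]

Run the Euclidean algorithm, recording each quotient:
⌊655/87⌋ = 7, remainder 46
⌊87/46⌋ = 1, remainder 41
⌊46/41⌋ = 1, remainder 5
⌊41/5⌋ = 8, remainder 1
⌊5/1⌋ = 5, remainder 0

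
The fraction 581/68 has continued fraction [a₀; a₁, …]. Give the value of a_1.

1

⌊581/68⌋ = 8, remainder 37
⌊68/37⌋ = 1, remainder 31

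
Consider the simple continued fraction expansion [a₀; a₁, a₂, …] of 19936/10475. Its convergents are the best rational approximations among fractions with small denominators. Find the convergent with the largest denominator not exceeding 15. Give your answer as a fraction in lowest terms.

List convergents until the denominator exceeds the bound:
a_0 = 1: 1/1  (≤ bound)
a_1 = 1: 2/1  (≤ bound)
a_2 = 9: 19/10  (≤ bound)
a_3 = 3: 59/31  (> 15, stop)

19/10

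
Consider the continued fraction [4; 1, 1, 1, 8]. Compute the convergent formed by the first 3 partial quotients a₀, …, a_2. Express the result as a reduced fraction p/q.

Compute successive convergents:
a_0 = 4: 4/1
a_1 = 1: 5/1
a_2 = 1: 9/2

9/2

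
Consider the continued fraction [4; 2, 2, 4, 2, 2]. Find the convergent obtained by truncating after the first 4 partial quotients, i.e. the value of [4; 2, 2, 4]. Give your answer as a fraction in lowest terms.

Start with 4.
2 + 1/(4/1) = 2 + 1/4 = 9/4
2 + 1/(9/4) = 2 + 4/9 = 22/9
4 + 1/(22/9) = 4 + 9/22 = 97/22

97/22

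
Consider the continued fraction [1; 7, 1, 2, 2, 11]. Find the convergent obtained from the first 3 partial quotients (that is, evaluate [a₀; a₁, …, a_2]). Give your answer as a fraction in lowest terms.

9/8

Build up convergents one term at a time:
a_0 = 1: 1/1
a_1 = 7: 8/7
a_2 = 1: 9/8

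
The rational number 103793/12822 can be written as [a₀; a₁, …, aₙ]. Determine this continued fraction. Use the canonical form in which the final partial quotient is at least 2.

[8; 10, 1, 1, 6, 2, 43]

Repeatedly divide and take the remainder:
103793 = 8·12822 + 1217, so a_0 = 8
12822 = 10·1217 + 652, so a_1 = 10
1217 = 1·652 + 565, so a_2 = 1
652 = 1·565 + 87, so a_3 = 1
565 = 6·87 + 43, so a_4 = 6
87 = 2·43 + 1, so a_5 = 2
43 = 43·1 + 0, so a_6 = 43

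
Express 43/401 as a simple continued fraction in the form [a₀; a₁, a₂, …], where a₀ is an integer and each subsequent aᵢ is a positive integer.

43 ÷ 401 → quotient 0, remainder 43
401 ÷ 43 → quotient 9, remainder 14
43 ÷ 14 → quotient 3, remainder 1
14 ÷ 1 → quotient 14, remainder 0

[0; 9, 3, 14]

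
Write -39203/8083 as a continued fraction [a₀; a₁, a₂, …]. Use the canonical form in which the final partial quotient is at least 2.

-39203 = -5·8083 + 1212, so a_0 = -5
8083 = 6·1212 + 811, so a_1 = 6
1212 = 1·811 + 401, so a_2 = 1
811 = 2·401 + 9, so a_3 = 2
401 = 44·9 + 5, so a_4 = 44
9 = 1·5 + 4, so a_5 = 1
5 = 1·4 + 1, so a_6 = 1
4 = 4·1 + 0, so a_7 = 4

[-5; 6, 1, 2, 44, 1, 1, 4]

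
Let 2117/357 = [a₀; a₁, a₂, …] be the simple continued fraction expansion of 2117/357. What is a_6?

2117 = 5·357 + 332, so a_0 = 5
357 = 1·332 + 25, so a_1 = 1
332 = 13·25 + 7, so a_2 = 13
25 = 3·7 + 4, so a_3 = 3
7 = 1·4 + 3, so a_4 = 1
4 = 1·3 + 1, so a_5 = 1
3 = 3·1 + 0, so a_6 = 3

3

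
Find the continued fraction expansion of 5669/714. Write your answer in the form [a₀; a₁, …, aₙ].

[7; 1, 15, 1, 1, 1, 1, 8]

Apply division with remainder until the remainder is 0:
5669 = 7·714 + 671, so a_0 = 7
714 = 1·671 + 43, so a_1 = 1
671 = 15·43 + 26, so a_2 = 15
43 = 1·26 + 17, so a_3 = 1
26 = 1·17 + 9, so a_4 = 1
17 = 1·9 + 8, so a_5 = 1
9 = 1·8 + 1, so a_6 = 1
8 = 8·1 + 0, so a_7 = 8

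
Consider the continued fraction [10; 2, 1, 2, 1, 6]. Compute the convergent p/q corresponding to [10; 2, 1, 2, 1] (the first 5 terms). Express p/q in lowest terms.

a_0 = 10: 10/1
a_1 = 2: 21/2
a_2 = 1: 31/3
a_3 = 2: 83/8
a_4 = 1: 114/11

114/11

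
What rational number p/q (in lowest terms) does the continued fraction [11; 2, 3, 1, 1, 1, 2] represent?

a_0 = 11: 11/1
a_1 = 2: 23/2
a_2 = 3: 80/7
a_3 = 1: 103/9
a_4 = 1: 183/16
a_5 = 1: 286/25
a_6 = 2: 755/66

755/66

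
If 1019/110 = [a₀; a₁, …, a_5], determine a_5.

5

1019 ÷ 110 → quotient 9, remainder 29
110 ÷ 29 → quotient 3, remainder 23
29 ÷ 23 → quotient 1, remainder 6
23 ÷ 6 → quotient 3, remainder 5
6 ÷ 5 → quotient 1, remainder 1
5 ÷ 1 → quotient 5, remainder 0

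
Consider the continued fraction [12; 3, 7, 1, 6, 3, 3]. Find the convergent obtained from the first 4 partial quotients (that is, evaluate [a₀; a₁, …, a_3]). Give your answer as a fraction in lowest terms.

308/25

a_0 = 12: 12/1
a_1 = 3: 37/3
a_2 = 7: 271/22
a_3 = 1: 308/25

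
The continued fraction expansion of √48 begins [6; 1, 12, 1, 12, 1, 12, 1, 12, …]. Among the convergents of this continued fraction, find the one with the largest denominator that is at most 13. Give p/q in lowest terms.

90/13

List convergents until the denominator exceeds the bound:
a_0 = 6: 6/1  (≤ bound)
a_1 = 1: 7/1  (≤ bound)
a_2 = 12: 90/13  (≤ bound)
a_3 = 1: 97/14  (> 13, stop)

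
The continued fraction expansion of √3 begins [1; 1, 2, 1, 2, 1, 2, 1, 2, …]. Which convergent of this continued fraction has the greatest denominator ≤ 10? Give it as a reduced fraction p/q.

7/4

List convergents until the denominator exceeds the bound:
a_0 = 1: 1/1  (≤ bound)
a_1 = 1: 2/1  (≤ bound)
a_2 = 2: 5/3  (≤ bound)
a_3 = 1: 7/4  (≤ bound)
a_4 = 2: 19/11  (> 10, stop)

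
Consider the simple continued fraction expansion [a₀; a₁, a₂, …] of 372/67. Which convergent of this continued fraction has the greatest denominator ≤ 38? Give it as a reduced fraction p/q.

List convergents until the denominator exceeds the bound:
a_0 = 5: 5/1  (≤ bound)
a_1 = 1: 6/1  (≤ bound)
a_2 = 1: 11/2  (≤ bound)
a_3 = 4: 50/9  (≤ bound)
a_4 = 3: 161/29  (≤ bound)
a_5 = 2: 372/67  (> 38, stop)

161/29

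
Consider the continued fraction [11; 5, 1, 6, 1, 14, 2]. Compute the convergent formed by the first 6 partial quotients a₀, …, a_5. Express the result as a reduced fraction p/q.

7808/699

Start with 14.
1 + 1/(14/1) = 1 + 1/14 = 15/14
6 + 1/(15/14) = 6 + 14/15 = 104/15
1 + 1/(104/15) = 1 + 15/104 = 119/104
5 + 1/(119/104) = 5 + 104/119 = 699/119
11 + 1/(699/119) = 11 + 119/699 = 7808/699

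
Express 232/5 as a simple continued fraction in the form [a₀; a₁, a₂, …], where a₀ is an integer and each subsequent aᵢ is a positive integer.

Repeatedly divide and take the remainder:
⌊232/5⌋ = 46, remainder 2
⌊5/2⌋ = 2, remainder 1
⌊2/1⌋ = 2, remainder 0

[46; 2, 2]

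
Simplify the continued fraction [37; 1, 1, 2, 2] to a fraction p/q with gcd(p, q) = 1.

Start with 2.
2 + 1/(2/1) = 2 + 1/2 = 5/2
1 + 1/(5/2) = 1 + 2/5 = 7/5
1 + 1/(7/5) = 1 + 5/7 = 12/7
37 + 1/(12/7) = 37 + 7/12 = 451/12

451/12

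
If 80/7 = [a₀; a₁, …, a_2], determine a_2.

3

80 ÷ 7 → quotient 11, remainder 3
7 ÷ 3 → quotient 2, remainder 1
3 ÷ 1 → quotient 3, remainder 0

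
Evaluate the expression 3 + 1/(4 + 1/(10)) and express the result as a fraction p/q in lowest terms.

a_0 = 3: 3/1
a_1 = 4: 13/4
a_2 = 10: 133/41

133/41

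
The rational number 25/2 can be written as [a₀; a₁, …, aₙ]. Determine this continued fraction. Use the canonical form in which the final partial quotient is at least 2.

Repeatedly divide and take the remainder:
25 = 12·2 + 1, so a_0 = 12
2 = 2·1 + 0, so a_1 = 2

[12; 2]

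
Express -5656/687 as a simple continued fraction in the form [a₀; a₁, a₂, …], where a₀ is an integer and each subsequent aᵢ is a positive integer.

Repeatedly divide and take the remainder:
-5656 ÷ 687 → quotient -9, remainder 527
687 ÷ 527 → quotient 1, remainder 160
527 ÷ 160 → quotient 3, remainder 47
160 ÷ 47 → quotient 3, remainder 19
47 ÷ 19 → quotient 2, remainder 9
19 ÷ 9 → quotient 2, remainder 1
9 ÷ 1 → quotient 9, remainder 0

[-9; 1, 3, 3, 2, 2, 9]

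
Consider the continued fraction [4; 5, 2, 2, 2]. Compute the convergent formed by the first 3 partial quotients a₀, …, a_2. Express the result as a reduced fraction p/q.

Start with 2.
5 + 1/(2/1) = 5 + 1/2 = 11/2
4 + 1/(11/2) = 4 + 2/11 = 46/11

46/11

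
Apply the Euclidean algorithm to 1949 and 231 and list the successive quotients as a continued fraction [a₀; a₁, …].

[8; 2, 3, 2, 14]

1949 ÷ 231 → quotient 8, remainder 101
231 ÷ 101 → quotient 2, remainder 29
101 ÷ 29 → quotient 3, remainder 14
29 ÷ 14 → quotient 2, remainder 1
14 ÷ 1 → quotient 14, remainder 0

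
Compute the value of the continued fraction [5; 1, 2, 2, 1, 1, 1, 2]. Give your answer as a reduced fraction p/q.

405/71

Build up convergents one term at a time:
a_0 = 5: 5/1
a_1 = 1: 6/1
a_2 = 2: 17/3
a_3 = 2: 40/7
a_4 = 1: 57/10
a_5 = 1: 97/17
a_6 = 1: 154/27
a_7 = 2: 405/71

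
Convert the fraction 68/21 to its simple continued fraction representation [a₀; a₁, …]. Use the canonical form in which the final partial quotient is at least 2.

[3; 4, 5]

Apply division with remainder until the remainder is 0:
68 ÷ 21 → quotient 3, remainder 5
21 ÷ 5 → quotient 4, remainder 1
5 ÷ 1 → quotient 5, remainder 0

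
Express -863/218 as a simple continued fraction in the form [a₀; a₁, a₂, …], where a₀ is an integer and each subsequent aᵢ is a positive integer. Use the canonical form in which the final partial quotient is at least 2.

⌊-863/218⌋ = -4, remainder 9
⌊218/9⌋ = 24, remainder 2
⌊9/2⌋ = 4, remainder 1
⌊2/1⌋ = 2, remainder 0

[-4; 24, 4, 2]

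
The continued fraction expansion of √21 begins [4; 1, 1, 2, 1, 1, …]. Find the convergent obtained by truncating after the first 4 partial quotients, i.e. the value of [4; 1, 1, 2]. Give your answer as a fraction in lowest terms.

23/5

a_0 = 4: 4/1
a_1 = 1: 5/1
a_2 = 1: 9/2
a_3 = 2: 23/5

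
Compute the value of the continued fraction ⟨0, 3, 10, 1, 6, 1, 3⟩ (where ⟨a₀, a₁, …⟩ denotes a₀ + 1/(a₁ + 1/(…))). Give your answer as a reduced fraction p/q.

a_0 = 0: 0/1
a_1 = 3: 1/3
a_2 = 10: 10/31
a_3 = 1: 11/34
a_4 = 6: 76/235
a_5 = 1: 87/269
a_6 = 3: 337/1042

337/1042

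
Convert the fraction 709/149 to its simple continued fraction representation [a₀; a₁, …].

[4; 1, 3, 7, 5]

709 ÷ 149 → quotient 4, remainder 113
149 ÷ 113 → quotient 1, remainder 36
113 ÷ 36 → quotient 3, remainder 5
36 ÷ 5 → quotient 7, remainder 1
5 ÷ 1 → quotient 5, remainder 0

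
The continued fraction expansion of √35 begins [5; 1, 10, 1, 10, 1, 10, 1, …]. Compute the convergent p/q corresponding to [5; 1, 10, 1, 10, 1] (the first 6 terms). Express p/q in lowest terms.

846/143

Work from the innermost term outward:
Start with 1.
10 + 1/(1/1) = 10 + 1/1 = 11/1
1 + 1/(11/1) = 1 + 1/11 = 12/11
10 + 1/(12/11) = 10 + 11/12 = 131/12
1 + 1/(131/12) = 1 + 12/131 = 143/131
5 + 1/(143/131) = 5 + 131/143 = 846/143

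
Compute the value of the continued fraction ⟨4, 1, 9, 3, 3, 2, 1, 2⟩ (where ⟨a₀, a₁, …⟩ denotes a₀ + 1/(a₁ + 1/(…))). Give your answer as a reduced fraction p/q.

Start with 2.
1 + 1/(2/1) = 1 + 1/2 = 3/2
2 + 1/(3/2) = 2 + 2/3 = 8/3
3 + 1/(8/3) = 3 + 3/8 = 27/8
3 + 1/(27/8) = 3 + 8/27 = 89/27
9 + 1/(89/27) = 9 + 27/89 = 828/89
1 + 1/(828/89) = 1 + 89/828 = 917/828
4 + 1/(917/828) = 4 + 828/917 = 4496/917

4496/917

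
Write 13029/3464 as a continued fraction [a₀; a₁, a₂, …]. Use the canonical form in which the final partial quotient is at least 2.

13029 ÷ 3464 → quotient 3, remainder 2637
3464 ÷ 2637 → quotient 1, remainder 827
2637 ÷ 827 → quotient 3, remainder 156
827 ÷ 156 → quotient 5, remainder 47
156 ÷ 47 → quotient 3, remainder 15
47 ÷ 15 → quotient 3, remainder 2
15 ÷ 2 → quotient 7, remainder 1
2 ÷ 1 → quotient 2, remainder 0

[3; 1, 3, 5, 3, 3, 7, 2]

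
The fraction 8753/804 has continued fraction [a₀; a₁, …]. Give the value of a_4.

⌊8753/804⌋ = 10, remainder 713
⌊804/713⌋ = 1, remainder 91
⌊713/91⌋ = 7, remainder 76
⌊91/76⌋ = 1, remainder 15
⌊76/15⌋ = 5, remainder 1

5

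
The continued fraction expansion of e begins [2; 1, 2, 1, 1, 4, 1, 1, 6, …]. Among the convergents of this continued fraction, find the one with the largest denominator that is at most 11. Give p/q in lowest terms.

19/7

a_0 = 2: 2/1  (≤ bound)
a_1 = 1: 3/1  (≤ bound)
a_2 = 2: 8/3  (≤ bound)
a_3 = 1: 11/4  (≤ bound)
a_4 = 1: 19/7  (≤ bound)
a_5 = 4: 87/32  (> 11, stop)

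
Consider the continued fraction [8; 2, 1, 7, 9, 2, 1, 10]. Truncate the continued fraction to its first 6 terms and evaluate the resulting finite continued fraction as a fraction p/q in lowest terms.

3698/443

Collapse the nested fraction from the inside out:
Start with 2.
9 + 1/(2/1) = 9 + 1/2 = 19/2
7 + 1/(19/2) = 7 + 2/19 = 135/19
1 + 1/(135/19) = 1 + 19/135 = 154/135
2 + 1/(154/135) = 2 + 135/154 = 443/154
8 + 1/(443/154) = 8 + 154/443 = 3698/443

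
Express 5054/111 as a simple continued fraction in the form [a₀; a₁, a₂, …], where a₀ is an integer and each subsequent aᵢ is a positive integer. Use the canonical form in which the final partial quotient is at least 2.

Apply division with remainder until the remainder is 0:
5054 = 45·111 + 59, so a_0 = 45
111 = 1·59 + 52, so a_1 = 1
59 = 1·52 + 7, so a_2 = 1
52 = 7·7 + 3, so a_3 = 7
7 = 2·3 + 1, so a_4 = 2
3 = 3·1 + 0, so a_5 = 3

[45; 1, 1, 7, 2, 3]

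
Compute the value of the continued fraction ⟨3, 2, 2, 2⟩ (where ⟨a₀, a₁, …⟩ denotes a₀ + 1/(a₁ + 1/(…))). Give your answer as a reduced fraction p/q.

Start with 2.
2 + 1/(2/1) = 2 + 1/2 = 5/2
2 + 1/(5/2) = 2 + 2/5 = 12/5
3 + 1/(12/5) = 3 + 5/12 = 41/12

41/12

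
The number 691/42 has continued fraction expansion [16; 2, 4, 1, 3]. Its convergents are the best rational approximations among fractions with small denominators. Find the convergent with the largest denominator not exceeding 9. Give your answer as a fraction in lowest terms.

148/9

List convergents until the denominator exceeds the bound:
a_0 = 16: 16/1  (≤ bound)
a_1 = 2: 33/2  (≤ bound)
a_2 = 4: 148/9  (≤ bound)
a_3 = 1: 181/11  (> 9, stop)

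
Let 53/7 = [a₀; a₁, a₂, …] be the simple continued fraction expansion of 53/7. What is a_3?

⌊53/7⌋ = 7, remainder 4
⌊7/4⌋ = 1, remainder 3
⌊4/3⌋ = 1, remainder 1
⌊3/1⌋ = 3, remainder 0

3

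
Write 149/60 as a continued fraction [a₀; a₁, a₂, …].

[2; 2, 14, 2]

Repeatedly divide and take the remainder:
149 ÷ 60 → quotient 2, remainder 29
60 ÷ 29 → quotient 2, remainder 2
29 ÷ 2 → quotient 14, remainder 1
2 ÷ 1 → quotient 2, remainder 0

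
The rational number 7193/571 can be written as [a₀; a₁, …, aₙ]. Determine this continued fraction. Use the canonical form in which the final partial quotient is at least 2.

[12; 1, 1, 2, 13, 1, 7]

Run the Euclidean algorithm, recording each quotient:
7193 ÷ 571 → quotient 12, remainder 341
571 ÷ 341 → quotient 1, remainder 230
341 ÷ 230 → quotient 1, remainder 111
230 ÷ 111 → quotient 2, remainder 8
111 ÷ 8 → quotient 13, remainder 7
8 ÷ 7 → quotient 1, remainder 1
7 ÷ 1 → quotient 7, remainder 0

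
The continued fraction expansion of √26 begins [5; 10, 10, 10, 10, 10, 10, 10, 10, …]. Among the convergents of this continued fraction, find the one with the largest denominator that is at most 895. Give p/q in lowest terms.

515/101

a_0 = 5: 5/1  (≤ bound)
a_1 = 10: 51/10  (≤ bound)
a_2 = 10: 515/101  (≤ bound)
a_3 = 10: 5201/1020  (> 895, stop)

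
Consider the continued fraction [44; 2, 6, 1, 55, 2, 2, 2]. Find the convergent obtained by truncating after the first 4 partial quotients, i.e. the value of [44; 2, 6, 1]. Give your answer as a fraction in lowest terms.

667/15

Start with 1.
6 + 1/(1/1) = 6 + 1/1 = 7/1
2 + 1/(7/1) = 2 + 1/7 = 15/7
44 + 1/(15/7) = 44 + 7/15 = 667/15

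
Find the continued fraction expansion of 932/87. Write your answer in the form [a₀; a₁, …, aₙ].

[10; 1, 2, 2, 12]

Repeatedly divide and take the remainder:
⌊932/87⌋ = 10, remainder 62
⌊87/62⌋ = 1, remainder 25
⌊62/25⌋ = 2, remainder 12
⌊25/12⌋ = 2, remainder 1
⌊12/1⌋ = 12, remainder 0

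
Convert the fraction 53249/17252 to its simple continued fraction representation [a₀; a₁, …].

[3; 11, 1, 1, 4, 41, 4]

53249 ÷ 17252 → quotient 3, remainder 1493
17252 ÷ 1493 → quotient 11, remainder 829
1493 ÷ 829 → quotient 1, remainder 664
829 ÷ 664 → quotient 1, remainder 165
664 ÷ 165 → quotient 4, remainder 4
165 ÷ 4 → quotient 41, remainder 1
4 ÷ 1 → quotient 4, remainder 0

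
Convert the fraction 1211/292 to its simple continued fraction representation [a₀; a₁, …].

[4; 6, 1, 3, 1, 3, 2]

Run the Euclidean algorithm, recording each quotient:
⌊1211/292⌋ = 4, remainder 43
⌊292/43⌋ = 6, remainder 34
⌊43/34⌋ = 1, remainder 9
⌊34/9⌋ = 3, remainder 7
⌊9/7⌋ = 1, remainder 2
⌊7/2⌋ = 3, remainder 1
⌊2/1⌋ = 2, remainder 0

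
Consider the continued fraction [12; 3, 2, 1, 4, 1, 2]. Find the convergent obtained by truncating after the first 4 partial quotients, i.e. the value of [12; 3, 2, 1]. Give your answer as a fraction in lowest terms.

Start with 1.
2 + 1/(1/1) = 2 + 1/1 = 3/1
3 + 1/(3/1) = 3 + 1/3 = 10/3
12 + 1/(10/3) = 12 + 3/10 = 123/10

123/10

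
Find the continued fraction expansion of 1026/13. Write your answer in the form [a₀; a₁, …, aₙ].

1026 ÷ 13 → quotient 78, remainder 12
13 ÷ 12 → quotient 1, remainder 1
12 ÷ 1 → quotient 12, remainder 0

[78; 1, 12]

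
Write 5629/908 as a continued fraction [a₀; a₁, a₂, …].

5629 = 6·908 + 181, so a_0 = 6
908 = 5·181 + 3, so a_1 = 5
181 = 60·3 + 1, so a_2 = 60
3 = 3·1 + 0, so a_3 = 3

[6; 5, 60, 3]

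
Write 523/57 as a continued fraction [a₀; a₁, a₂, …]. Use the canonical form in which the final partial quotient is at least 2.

⌊523/57⌋ = 9, remainder 10
⌊57/10⌋ = 5, remainder 7
⌊10/7⌋ = 1, remainder 3
⌊7/3⌋ = 2, remainder 1
⌊3/1⌋ = 3, remainder 0

[9; 5, 1, 2, 3]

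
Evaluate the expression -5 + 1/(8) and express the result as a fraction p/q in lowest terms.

-39/8

Start with 8.
-5 + 1/(8/1) = -5 + 1/8 = -39/8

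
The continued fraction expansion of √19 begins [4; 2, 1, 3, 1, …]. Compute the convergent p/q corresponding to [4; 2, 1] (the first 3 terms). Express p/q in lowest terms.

13/3

a_0 = 4: 4/1
a_1 = 2: 9/2
a_2 = 1: 13/3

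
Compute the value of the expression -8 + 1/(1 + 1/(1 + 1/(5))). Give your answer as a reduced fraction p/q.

Collapse the nested fraction from the inside out:
Start with 5.
1 + 1/(5/1) = 1 + 1/5 = 6/5
1 + 1/(6/5) = 1 + 5/6 = 11/6
-8 + 1/(11/6) = -8 + 6/11 = -82/11

-82/11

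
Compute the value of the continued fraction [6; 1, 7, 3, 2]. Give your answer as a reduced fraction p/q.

399/58

a_0 = 6: 6/1
a_1 = 1: 7/1
a_2 = 7: 55/8
a_3 = 3: 172/25
a_4 = 2: 399/58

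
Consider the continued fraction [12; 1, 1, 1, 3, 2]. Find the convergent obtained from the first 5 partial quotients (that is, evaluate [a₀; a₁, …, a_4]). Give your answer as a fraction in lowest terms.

139/11

Collapse the nested fraction from the inside out:
Start with 3.
1 + 1/(3/1) = 1 + 1/3 = 4/3
1 + 1/(4/3) = 1 + 3/4 = 7/4
1 + 1/(7/4) = 1 + 4/7 = 11/7
12 + 1/(11/7) = 12 + 7/11 = 139/11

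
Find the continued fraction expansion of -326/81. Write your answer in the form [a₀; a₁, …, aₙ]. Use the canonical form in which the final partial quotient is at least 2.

[-5; 1, 39, 2]

⌊-326/81⌋ = -5, remainder 79
⌊81/79⌋ = 1, remainder 2
⌊79/2⌋ = 39, remainder 1
⌊2/1⌋ = 2, remainder 0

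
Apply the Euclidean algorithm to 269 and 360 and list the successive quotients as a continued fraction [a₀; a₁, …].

[0; 1, 2, 1, 21, 1, 3]

269 = 0·360 + 269, so a_0 = 0
360 = 1·269 + 91, so a_1 = 1
269 = 2·91 + 87, so a_2 = 2
91 = 1·87 + 4, so a_3 = 1
87 = 21·4 + 3, so a_4 = 21
4 = 1·3 + 1, so a_5 = 1
3 = 3·1 + 0, so a_6 = 3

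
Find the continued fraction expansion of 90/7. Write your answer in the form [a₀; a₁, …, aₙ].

[12; 1, 6]

Apply division with remainder until the remainder is 0:
⌊90/7⌋ = 12, remainder 6
⌊7/6⌋ = 1, remainder 1
⌊6/1⌋ = 6, remainder 0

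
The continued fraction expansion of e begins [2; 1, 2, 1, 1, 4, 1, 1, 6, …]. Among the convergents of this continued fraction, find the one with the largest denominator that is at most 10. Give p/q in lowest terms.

a_0 = 2: 2/1  (≤ bound)
a_1 = 1: 3/1  (≤ bound)
a_2 = 2: 8/3  (≤ bound)
a_3 = 1: 11/4  (≤ bound)
a_4 = 1: 19/7  (≤ bound)
a_5 = 4: 87/32  (> 10, stop)

19/7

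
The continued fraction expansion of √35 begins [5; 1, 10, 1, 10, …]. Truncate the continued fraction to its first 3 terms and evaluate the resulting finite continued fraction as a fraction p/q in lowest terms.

Compute successive convergents:
a_0 = 5: 5/1
a_1 = 1: 6/1
a_2 = 10: 65/11

65/11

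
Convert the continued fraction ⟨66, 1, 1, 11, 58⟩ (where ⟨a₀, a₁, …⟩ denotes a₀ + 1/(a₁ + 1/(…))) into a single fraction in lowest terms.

a_0 = 66: 66/1
a_1 = 1: 67/1
a_2 = 1: 133/2
a_3 = 11: 1530/23
a_4 = 58: 88873/1336

88873/1336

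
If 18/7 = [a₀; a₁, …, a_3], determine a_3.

3

⌊18/7⌋ = 2, remainder 4
⌊7/4⌋ = 1, remainder 3
⌊4/3⌋ = 1, remainder 1
⌊3/1⌋ = 3, remainder 0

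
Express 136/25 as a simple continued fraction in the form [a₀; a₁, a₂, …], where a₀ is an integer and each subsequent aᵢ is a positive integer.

[5; 2, 3, 1, 2]

136 ÷ 25 → quotient 5, remainder 11
25 ÷ 11 → quotient 2, remainder 3
11 ÷ 3 → quotient 3, remainder 2
3 ÷ 2 → quotient 1, remainder 1
2 ÷ 1 → quotient 2, remainder 0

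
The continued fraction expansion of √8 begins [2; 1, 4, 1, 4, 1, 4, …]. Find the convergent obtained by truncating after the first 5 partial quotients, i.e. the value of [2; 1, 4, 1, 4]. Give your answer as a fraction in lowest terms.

a_0 = 2: 2/1
a_1 = 1: 3/1
a_2 = 4: 14/5
a_3 = 1: 17/6
a_4 = 4: 82/29

82/29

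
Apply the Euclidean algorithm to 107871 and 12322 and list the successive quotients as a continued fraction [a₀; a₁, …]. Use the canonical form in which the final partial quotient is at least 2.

107871 = 8·12322 + 9295, so a_0 = 8
12322 = 1·9295 + 3027, so a_1 = 1
9295 = 3·3027 + 214, so a_2 = 3
3027 = 14·214 + 31, so a_3 = 14
214 = 6·31 + 28, so a_4 = 6
31 = 1·28 + 3, so a_5 = 1
28 = 9·3 + 1, so a_6 = 9
3 = 3·1 + 0, so a_7 = 3

[8; 1, 3, 14, 6, 1, 9, 3]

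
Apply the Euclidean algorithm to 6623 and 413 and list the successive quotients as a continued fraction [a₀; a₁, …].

Apply division with remainder until the remainder is 0:
6623 ÷ 413 → quotient 16, remainder 15
413 ÷ 15 → quotient 27, remainder 8
15 ÷ 8 → quotient 1, remainder 7
8 ÷ 7 → quotient 1, remainder 1
7 ÷ 1 → quotient 7, remainder 0

[16; 27, 1, 1, 7]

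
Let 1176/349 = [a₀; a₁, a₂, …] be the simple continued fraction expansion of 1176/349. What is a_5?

1

Apply division with remainder until the remainder is 0:
⌊1176/349⌋ = 3, remainder 129
⌊349/129⌋ = 2, remainder 91
⌊129/91⌋ = 1, remainder 38
⌊91/38⌋ = 2, remainder 15
⌊38/15⌋ = 2, remainder 8
⌊15/8⌋ = 1, remainder 7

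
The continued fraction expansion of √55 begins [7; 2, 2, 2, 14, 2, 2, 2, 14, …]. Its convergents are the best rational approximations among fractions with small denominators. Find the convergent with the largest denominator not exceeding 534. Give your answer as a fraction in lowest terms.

2655/358

a_0 = 7: 7/1  (≤ bound)
a_1 = 2: 15/2  (≤ bound)
a_2 = 2: 37/5  (≤ bound)
a_3 = 2: 89/12  (≤ bound)
a_4 = 14: 1283/173  (≤ bound)
a_5 = 2: 2655/358  (≤ bound)
a_6 = 2: 6593/889  (> 534, stop)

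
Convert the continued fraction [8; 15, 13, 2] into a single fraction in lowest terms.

3283/407

Start with 2.
13 + 1/(2/1) = 13 + 1/2 = 27/2
15 + 1/(27/2) = 15 + 2/27 = 407/27
8 + 1/(407/27) = 8 + 27/407 = 3283/407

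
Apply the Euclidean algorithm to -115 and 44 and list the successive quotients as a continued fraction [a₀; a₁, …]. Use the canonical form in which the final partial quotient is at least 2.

Repeatedly divide and take the remainder:
⌊-115/44⌋ = -3, remainder 17
⌊44/17⌋ = 2, remainder 10
⌊17/10⌋ = 1, remainder 7
⌊10/7⌋ = 1, remainder 3
⌊7/3⌋ = 2, remainder 1
⌊3/1⌋ = 3, remainder 0

[-3; 2, 1, 1, 2, 3]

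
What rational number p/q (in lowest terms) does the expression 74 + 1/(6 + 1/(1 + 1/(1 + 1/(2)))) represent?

Start with 2.
1 + 1/(2/1) = 1 + 1/2 = 3/2
1 + 1/(3/2) = 1 + 2/3 = 5/3
6 + 1/(5/3) = 6 + 3/5 = 33/5
74 + 1/(33/5) = 74 + 5/33 = 2447/33

2447/33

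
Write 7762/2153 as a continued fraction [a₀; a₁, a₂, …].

⌊7762/2153⌋ = 3, remainder 1303
⌊2153/1303⌋ = 1, remainder 850
⌊1303/850⌋ = 1, remainder 453
⌊850/453⌋ = 1, remainder 397
⌊453/397⌋ = 1, remainder 56
⌊397/56⌋ = 7, remainder 5
⌊56/5⌋ = 11, remainder 1
⌊5/1⌋ = 5, remainder 0

[3; 1, 1, 1, 1, 7, 11, 5]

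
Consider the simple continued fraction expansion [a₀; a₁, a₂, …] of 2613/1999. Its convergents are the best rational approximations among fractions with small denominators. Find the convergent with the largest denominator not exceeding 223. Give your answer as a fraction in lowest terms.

a_0 = 1: 1/1  (≤ bound)
a_1 = 3: 4/3  (≤ bound)
a_2 = 3: 13/10  (≤ bound)
a_3 = 1: 17/13  (≤ bound)
a_4 = 10: 183/140  (≤ bound)
a_5 = 4: 749/573  (> 223, stop)

183/140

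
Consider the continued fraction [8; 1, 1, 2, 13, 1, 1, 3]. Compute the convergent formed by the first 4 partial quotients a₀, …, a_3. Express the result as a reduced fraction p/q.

Work from the innermost term outward:
Start with 2.
1 + 1/(2/1) = 1 + 1/2 = 3/2
1 + 1/(3/2) = 1 + 2/3 = 5/3
8 + 1/(5/3) = 8 + 3/5 = 43/5

43/5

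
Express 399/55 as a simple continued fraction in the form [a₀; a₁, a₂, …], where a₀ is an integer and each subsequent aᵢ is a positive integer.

[7; 3, 1, 13]

Run the Euclidean algorithm, recording each quotient:
399 = 7·55 + 14, so a_0 = 7
55 = 3·14 + 13, so a_1 = 3
14 = 1·13 + 1, so a_2 = 1
13 = 13·1 + 0, so a_3 = 13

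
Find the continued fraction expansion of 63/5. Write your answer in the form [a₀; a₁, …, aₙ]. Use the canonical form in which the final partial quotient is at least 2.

Run the Euclidean algorithm, recording each quotient:
63 ÷ 5 → quotient 12, remainder 3
5 ÷ 3 → quotient 1, remainder 2
3 ÷ 2 → quotient 1, remainder 1
2 ÷ 1 → quotient 2, remainder 0

[12; 1, 1, 2]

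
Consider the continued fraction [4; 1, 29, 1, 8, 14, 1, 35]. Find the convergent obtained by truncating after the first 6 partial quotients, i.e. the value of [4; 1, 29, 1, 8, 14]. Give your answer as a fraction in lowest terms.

Compute successive convergents:
a_0 = 4: 4/1
a_1 = 1: 5/1
a_2 = 29: 149/30
a_3 = 1: 154/31
a_4 = 8: 1381/278
a_5 = 14: 19488/3923

19488/3923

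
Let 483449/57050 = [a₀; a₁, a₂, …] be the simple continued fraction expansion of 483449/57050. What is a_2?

483449 = 8·57050 + 27049, so a_0 = 8
57050 = 2·27049 + 2952, so a_1 = 2
27049 = 9·2952 + 481, so a_2 = 9

9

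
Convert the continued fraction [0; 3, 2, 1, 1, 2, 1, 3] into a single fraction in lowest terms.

67/227

Starting at the tail and folding back:
Start with 3.
1 + 1/(3/1) = 1 + 1/3 = 4/3
2 + 1/(4/3) = 2 + 3/4 = 11/4
1 + 1/(11/4) = 1 + 4/11 = 15/11
1 + 1/(15/11) = 1 + 11/15 = 26/15
2 + 1/(26/15) = 2 + 15/26 = 67/26
3 + 1/(67/26) = 3 + 26/67 = 227/67
0 + 1/(227/67) = 0 + 67/227 = 67/227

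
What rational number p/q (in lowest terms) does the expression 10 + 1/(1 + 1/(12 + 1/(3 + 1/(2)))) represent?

1016/93

a_0 = 10: 10/1
a_1 = 1: 11/1
a_2 = 12: 142/13
a_3 = 3: 437/40
a_4 = 2: 1016/93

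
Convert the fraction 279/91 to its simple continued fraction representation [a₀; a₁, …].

[3; 15, 6]

Repeatedly divide and take the remainder:
279 ÷ 91 → quotient 3, remainder 6
91 ÷ 6 → quotient 15, remainder 1
6 ÷ 1 → quotient 6, remainder 0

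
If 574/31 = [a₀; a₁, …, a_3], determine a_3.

Run the Euclidean algorithm, recording each quotient:
⌊574/31⌋ = 18, remainder 16
⌊31/16⌋ = 1, remainder 15
⌊16/15⌋ = 1, remainder 1
⌊15/1⌋ = 15, remainder 0

15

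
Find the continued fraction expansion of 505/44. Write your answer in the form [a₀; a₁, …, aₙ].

[11; 2, 10, 2]

Apply division with remainder until the remainder is 0:
⌊505/44⌋ = 11, remainder 21
⌊44/21⌋ = 2, remainder 2
⌊21/2⌋ = 10, remainder 1
⌊2/1⌋ = 2, remainder 0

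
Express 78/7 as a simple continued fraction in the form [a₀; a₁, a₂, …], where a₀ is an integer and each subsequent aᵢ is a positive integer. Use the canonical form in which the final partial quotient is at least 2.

[11; 7]

78 ÷ 7 → quotient 11, remainder 1
7 ÷ 1 → quotient 7, remainder 0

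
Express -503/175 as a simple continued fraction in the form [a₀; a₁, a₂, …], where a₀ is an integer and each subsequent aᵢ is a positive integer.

-503 ÷ 175 → quotient -3, remainder 22
175 ÷ 22 → quotient 7, remainder 21
22 ÷ 21 → quotient 1, remainder 1
21 ÷ 1 → quotient 21, remainder 0

[-3; 7, 1, 21]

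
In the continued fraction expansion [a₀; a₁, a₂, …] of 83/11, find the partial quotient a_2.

1

83 ÷ 11 → quotient 7, remainder 6
11 ÷ 6 → quotient 1, remainder 5
6 ÷ 5 → quotient 1, remainder 1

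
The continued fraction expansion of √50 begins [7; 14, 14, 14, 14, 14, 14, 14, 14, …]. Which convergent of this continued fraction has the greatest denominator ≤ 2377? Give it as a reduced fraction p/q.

1393/197

a_0 = 7: 7/1  (≤ bound)
a_1 = 14: 99/14  (≤ bound)
a_2 = 14: 1393/197  (≤ bound)
a_3 = 14: 19601/2772  (> 2377, stop)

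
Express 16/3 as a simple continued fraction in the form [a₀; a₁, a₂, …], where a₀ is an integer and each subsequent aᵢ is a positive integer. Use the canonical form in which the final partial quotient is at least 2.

⌊16/3⌋ = 5, remainder 1
⌊3/1⌋ = 3, remainder 0

[5; 3]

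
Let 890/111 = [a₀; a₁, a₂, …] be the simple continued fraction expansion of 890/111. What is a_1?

55

Apply division with remainder until the remainder is 0:
⌊890/111⌋ = 8, remainder 2
⌊111/2⌋ = 55, remainder 1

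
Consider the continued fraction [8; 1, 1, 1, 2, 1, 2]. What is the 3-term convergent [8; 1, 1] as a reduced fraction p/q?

Compute successive convergents:
a_0 = 8: 8/1
a_1 = 1: 9/1
a_2 = 1: 17/2

17/2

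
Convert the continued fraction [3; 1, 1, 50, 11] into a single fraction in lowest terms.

3901/1113

Work from the innermost term outward:
Start with 11.
50 + 1/(11/1) = 50 + 1/11 = 551/11
1 + 1/(551/11) = 1 + 11/551 = 562/551
1 + 1/(562/551) = 1 + 551/562 = 1113/562
3 + 1/(1113/562) = 3 + 562/1113 = 3901/1113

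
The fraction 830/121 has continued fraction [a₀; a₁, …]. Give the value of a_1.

⌊830/121⌋ = 6, remainder 104
⌊121/104⌋ = 1, remainder 17

1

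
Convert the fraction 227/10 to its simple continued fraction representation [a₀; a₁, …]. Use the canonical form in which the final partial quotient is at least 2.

[22; 1, 2, 3]

227 = 22·10 + 7, so a_0 = 22
10 = 1·7 + 3, so a_1 = 1
7 = 2·3 + 1, so a_2 = 2
3 = 3·1 + 0, so a_3 = 3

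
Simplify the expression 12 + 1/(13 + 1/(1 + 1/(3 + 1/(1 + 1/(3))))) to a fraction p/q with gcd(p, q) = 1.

3163/262

Collapse the nested fraction from the inside out:
Start with 3.
1 + 1/(3/1) = 1 + 1/3 = 4/3
3 + 1/(4/3) = 3 + 3/4 = 15/4
1 + 1/(15/4) = 1 + 4/15 = 19/15
13 + 1/(19/15) = 13 + 15/19 = 262/19
12 + 1/(262/19) = 12 + 19/262 = 3163/262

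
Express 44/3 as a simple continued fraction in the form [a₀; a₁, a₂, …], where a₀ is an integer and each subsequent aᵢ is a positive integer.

[14; 1, 2]

Run the Euclidean algorithm, recording each quotient:
⌊44/3⌋ = 14, remainder 2
⌊3/2⌋ = 1, remainder 1
⌊2/1⌋ = 2, remainder 0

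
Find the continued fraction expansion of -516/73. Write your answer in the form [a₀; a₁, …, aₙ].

⌊-516/73⌋ = -8, remainder 68
⌊73/68⌋ = 1, remainder 5
⌊68/5⌋ = 13, remainder 3
⌊5/3⌋ = 1, remainder 2
⌊3/2⌋ = 1, remainder 1
⌊2/1⌋ = 2, remainder 0

[-8; 1, 13, 1, 1, 2]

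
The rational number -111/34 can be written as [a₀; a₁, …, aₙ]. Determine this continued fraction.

[-4; 1, 2, 1, 3, 2]

Repeatedly divide and take the remainder:
-111 ÷ 34 → quotient -4, remainder 25
34 ÷ 25 → quotient 1, remainder 9
25 ÷ 9 → quotient 2, remainder 7
9 ÷ 7 → quotient 1, remainder 2
7 ÷ 2 → quotient 3, remainder 1
2 ÷ 1 → quotient 2, remainder 0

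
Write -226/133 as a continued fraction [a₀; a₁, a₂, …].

[-2; 3, 3, 13]

Apply division with remainder until the remainder is 0:
-226 ÷ 133 → quotient -2, remainder 40
133 ÷ 40 → quotient 3, remainder 13
40 ÷ 13 → quotient 3, remainder 1
13 ÷ 1 → quotient 13, remainder 0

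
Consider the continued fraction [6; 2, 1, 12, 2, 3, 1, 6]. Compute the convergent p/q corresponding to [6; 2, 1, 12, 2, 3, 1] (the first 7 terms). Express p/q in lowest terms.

a_0 = 6: 6/1
a_1 = 2: 13/2
a_2 = 1: 19/3
a_3 = 12: 241/38
a_4 = 2: 501/79
a_5 = 3: 1744/275
a_6 = 1: 2245/354

2245/354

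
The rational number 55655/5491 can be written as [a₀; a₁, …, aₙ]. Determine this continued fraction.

[10; 7, 2, 1, 2, 3, 13, 2]

55655 ÷ 5491 → quotient 10, remainder 745
5491 ÷ 745 → quotient 7, remainder 276
745 ÷ 276 → quotient 2, remainder 193
276 ÷ 193 → quotient 1, remainder 83
193 ÷ 83 → quotient 2, remainder 27
83 ÷ 27 → quotient 3, remainder 2
27 ÷ 2 → quotient 13, remainder 1
2 ÷ 1 → quotient 2, remainder 0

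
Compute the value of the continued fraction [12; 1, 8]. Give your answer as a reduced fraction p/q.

116/9

Start with 8.
1 + 1/(8/1) = 1 + 1/8 = 9/8
12 + 1/(9/8) = 12 + 8/9 = 116/9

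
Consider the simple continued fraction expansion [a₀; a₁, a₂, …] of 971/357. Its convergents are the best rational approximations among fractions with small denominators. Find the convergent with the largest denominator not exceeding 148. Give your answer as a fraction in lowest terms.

68/25

a_0 = 2: 2/1  (≤ bound)
a_1 = 1: 3/1  (≤ bound)
a_2 = 2: 8/3  (≤ bound)
a_3 = 1: 11/4  (≤ bound)
a_4 = 1: 19/7  (≤ bound)
a_5 = 3: 68/25  (≤ bound)
a_6 = 14: 971/357  (> 148, stop)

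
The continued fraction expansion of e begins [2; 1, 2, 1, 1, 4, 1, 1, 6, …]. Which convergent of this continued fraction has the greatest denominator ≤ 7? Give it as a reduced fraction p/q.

19/7

List convergents until the denominator exceeds the bound:
a_0 = 2: 2/1  (≤ bound)
a_1 = 1: 3/1  (≤ bound)
a_2 = 2: 8/3  (≤ bound)
a_3 = 1: 11/4  (≤ bound)
a_4 = 1: 19/7  (≤ bound)
a_5 = 4: 87/32  (> 7, stop)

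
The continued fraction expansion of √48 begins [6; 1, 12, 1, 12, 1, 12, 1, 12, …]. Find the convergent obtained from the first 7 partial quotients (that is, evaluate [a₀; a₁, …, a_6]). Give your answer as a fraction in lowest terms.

17466/2521

Use the convergent recurrence hₖ = aₖ·hₖ₋₁ + hₖ₋₂ (and likewise for the denominators kₖ):
a_0 = 6: 6/1
a_1 = 1: 7/1
a_2 = 12: 90/13
a_3 = 1: 97/14
a_4 = 12: 1254/181
a_5 = 1: 1351/195
a_6 = 12: 17466/2521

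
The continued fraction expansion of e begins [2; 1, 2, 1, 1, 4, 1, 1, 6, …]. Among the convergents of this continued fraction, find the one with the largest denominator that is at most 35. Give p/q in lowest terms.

List convergents until the denominator exceeds the bound:
a_0 = 2: 2/1  (≤ bound)
a_1 = 1: 3/1  (≤ bound)
a_2 = 2: 8/3  (≤ bound)
a_3 = 1: 11/4  (≤ bound)
a_4 = 1: 19/7  (≤ bound)
a_5 = 4: 87/32  (≤ bound)
a_6 = 1: 106/39  (> 35, stop)

87/32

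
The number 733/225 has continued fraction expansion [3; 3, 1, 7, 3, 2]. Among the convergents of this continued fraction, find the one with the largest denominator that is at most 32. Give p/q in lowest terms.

101/31

a_0 = 3: 3/1  (≤ bound)
a_1 = 3: 10/3  (≤ bound)
a_2 = 1: 13/4  (≤ bound)
a_3 = 7: 101/31  (≤ bound)
a_4 = 3: 316/97  (> 32, stop)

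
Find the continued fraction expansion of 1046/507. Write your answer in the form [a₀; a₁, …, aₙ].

Repeatedly divide and take the remainder:
⌊1046/507⌋ = 2, remainder 32
⌊507/32⌋ = 15, remainder 27
⌊32/27⌋ = 1, remainder 5
⌊27/5⌋ = 5, remainder 2
⌊5/2⌋ = 2, remainder 1
⌊2/1⌋ = 2, remainder 0

[2; 15, 1, 5, 2, 2]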